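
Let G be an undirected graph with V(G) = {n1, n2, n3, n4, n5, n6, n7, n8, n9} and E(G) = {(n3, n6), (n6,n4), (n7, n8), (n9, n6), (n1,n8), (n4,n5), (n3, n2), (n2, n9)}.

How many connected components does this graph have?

From n1: component {n1, n7, n8}.
From n2: component {n2, n3, n4, n5, n6, n9}.
That's 2 components.

2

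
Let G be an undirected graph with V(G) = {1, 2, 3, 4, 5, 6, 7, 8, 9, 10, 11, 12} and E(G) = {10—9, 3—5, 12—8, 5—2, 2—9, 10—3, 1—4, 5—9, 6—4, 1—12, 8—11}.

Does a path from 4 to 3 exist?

No

Explore from 4.
Distance 1: reach 1, 6.
Distance 2: reach 12.
Distance 3: reach 8.
Distance 4: reach 11.
The search is exhausted without reaching 3; it lies in a different component.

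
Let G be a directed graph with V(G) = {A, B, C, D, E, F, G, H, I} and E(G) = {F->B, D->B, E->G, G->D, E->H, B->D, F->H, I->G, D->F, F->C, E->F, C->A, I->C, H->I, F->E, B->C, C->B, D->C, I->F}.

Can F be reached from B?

Yes

Explore from B.
Distance 1: reach C, D.
Distance 2: reach A, F.
Found F.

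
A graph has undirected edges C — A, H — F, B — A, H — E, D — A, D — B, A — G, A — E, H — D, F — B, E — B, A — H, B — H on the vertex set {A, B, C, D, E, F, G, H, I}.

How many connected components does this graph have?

From A: component {A, B, C, D, E, F, G, H}.
From I: component {I}.
That's 2 components.

2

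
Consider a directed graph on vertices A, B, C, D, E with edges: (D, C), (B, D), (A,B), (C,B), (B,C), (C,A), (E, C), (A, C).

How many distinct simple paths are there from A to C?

A→B→C
A→B→D→C
A→C

3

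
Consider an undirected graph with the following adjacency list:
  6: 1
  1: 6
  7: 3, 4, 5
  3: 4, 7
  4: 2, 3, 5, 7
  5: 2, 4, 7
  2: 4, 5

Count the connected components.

2

From 1: component {1, 6}.
From 2: component {2, 3, 4, 5, 7}.
That's 2 components.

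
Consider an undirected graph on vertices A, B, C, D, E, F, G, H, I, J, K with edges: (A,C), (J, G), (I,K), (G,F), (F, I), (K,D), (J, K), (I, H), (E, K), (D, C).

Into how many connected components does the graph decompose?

From A: component {A, C, D, E, F, G, H, I, J, K}.
From B: component {B}.
That's 2 components.

2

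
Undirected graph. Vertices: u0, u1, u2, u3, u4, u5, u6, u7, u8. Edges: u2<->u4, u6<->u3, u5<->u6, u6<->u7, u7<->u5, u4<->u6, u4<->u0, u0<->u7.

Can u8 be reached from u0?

Explore from u0.
Distance 1: reach u4, u7.
Distance 2: reach u2, u5, u6.
Distance 3: reach u3.
The search is exhausted without reaching u8; it lies in a different component.

No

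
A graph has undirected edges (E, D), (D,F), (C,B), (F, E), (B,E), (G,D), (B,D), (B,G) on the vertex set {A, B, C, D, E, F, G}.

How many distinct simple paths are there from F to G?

7

F–D–B–G
F–D–E–B–G
F–D–G
F–E–B–D–G
F–E–B–G
F–E–D–B–G
F–E–D–G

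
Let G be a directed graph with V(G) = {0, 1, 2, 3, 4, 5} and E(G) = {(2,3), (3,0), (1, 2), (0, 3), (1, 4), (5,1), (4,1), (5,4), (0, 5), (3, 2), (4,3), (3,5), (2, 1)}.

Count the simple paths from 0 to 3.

5

0→3
0→5→1→2→3
0→5→1→4→3
0→5→4→1→2→3
0→5→4→3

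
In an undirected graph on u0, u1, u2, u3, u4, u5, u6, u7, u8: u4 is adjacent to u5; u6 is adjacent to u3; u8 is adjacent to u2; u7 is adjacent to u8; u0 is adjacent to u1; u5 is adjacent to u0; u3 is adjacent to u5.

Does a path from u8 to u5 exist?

Explore from u8.
Distance 1: reach u2, u7.
The search is exhausted without reaching u5; it lies in a different component.

No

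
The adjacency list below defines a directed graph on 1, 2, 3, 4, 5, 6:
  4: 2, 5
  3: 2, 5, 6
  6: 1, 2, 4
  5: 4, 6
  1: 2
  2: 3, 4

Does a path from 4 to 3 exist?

Explore from 4.
Distance 1: reach 2, 5.
Distance 2: reach 3, 6.
Found 3.

Yes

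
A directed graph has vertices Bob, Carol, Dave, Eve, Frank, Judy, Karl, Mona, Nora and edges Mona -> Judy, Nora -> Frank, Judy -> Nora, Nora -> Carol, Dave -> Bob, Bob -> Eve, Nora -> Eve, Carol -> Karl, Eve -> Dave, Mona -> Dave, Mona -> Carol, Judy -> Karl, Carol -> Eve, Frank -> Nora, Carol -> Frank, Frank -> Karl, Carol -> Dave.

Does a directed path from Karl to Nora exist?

No

Karl has no outgoing edges, so nothing is reachable from it.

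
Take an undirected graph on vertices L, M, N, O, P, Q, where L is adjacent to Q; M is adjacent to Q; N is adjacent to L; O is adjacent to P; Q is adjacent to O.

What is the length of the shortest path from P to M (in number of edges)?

Distance 0: P.
Distance 1: O.
Distance 2: Q.
Distance 3: L, M — contains M.

3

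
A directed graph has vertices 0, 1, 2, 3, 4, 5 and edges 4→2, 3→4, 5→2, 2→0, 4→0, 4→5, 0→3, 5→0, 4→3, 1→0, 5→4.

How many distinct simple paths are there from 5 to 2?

5→0→3→4→2
5→2
5→4→2

3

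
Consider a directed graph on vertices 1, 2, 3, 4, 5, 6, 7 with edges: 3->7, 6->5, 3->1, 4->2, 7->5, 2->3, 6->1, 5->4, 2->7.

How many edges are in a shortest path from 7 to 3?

4

Distance 0: 7.
Distance 1: 5.
Distance 2: 4.
Distance 3: 2.
Distance 4: 3 — contains 3.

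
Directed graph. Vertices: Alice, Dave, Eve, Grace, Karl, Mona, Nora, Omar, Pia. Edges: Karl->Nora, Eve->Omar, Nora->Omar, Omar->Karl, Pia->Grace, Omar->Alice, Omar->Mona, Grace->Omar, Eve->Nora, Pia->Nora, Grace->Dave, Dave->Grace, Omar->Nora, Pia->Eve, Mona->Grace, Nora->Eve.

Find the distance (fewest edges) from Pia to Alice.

3

Distance 0: Pia.
Distance 1: Eve, Grace, Nora.
Distance 2: Dave, Omar.
Distance 3: Alice, Karl, Mona — contains Alice.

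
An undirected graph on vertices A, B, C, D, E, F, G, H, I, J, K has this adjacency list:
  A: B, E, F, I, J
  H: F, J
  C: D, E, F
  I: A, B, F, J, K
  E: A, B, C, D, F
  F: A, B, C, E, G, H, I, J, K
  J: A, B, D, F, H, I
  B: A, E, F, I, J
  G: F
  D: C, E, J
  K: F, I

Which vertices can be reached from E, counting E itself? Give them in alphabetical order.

A, B, C, D, E, F, G, H, I, J, K

Start at E.
Its neighbours: A, B, C, D, F.
Then their neighbours: G, H, I, J, K.
Every vertex is now reached.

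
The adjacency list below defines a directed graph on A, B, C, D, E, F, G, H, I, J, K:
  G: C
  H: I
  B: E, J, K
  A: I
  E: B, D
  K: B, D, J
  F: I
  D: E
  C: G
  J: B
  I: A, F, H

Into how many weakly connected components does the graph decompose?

3

From A: component {A, F, H, I}.
From B: component {B, D, E, J, K}.
From C: component {C, G}.
That's 3 components.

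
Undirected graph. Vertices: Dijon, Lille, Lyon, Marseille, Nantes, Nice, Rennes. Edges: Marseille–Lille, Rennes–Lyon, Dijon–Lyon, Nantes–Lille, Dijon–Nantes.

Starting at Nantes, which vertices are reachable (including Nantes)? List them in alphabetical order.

Start at Nantes.
Its neighbours: Dijon, Lille.
Then their neighbours: Lyon, Marseille.
Then next layer: Rennes.
Nothing further is reachable.

Dijon, Lille, Lyon, Marseille, Nantes, Rennes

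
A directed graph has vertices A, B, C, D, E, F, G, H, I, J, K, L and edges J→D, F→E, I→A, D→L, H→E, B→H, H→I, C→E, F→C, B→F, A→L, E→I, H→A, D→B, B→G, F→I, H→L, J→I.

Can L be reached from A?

Yes

Explore from A.
Distance 1: reach L.
Found L.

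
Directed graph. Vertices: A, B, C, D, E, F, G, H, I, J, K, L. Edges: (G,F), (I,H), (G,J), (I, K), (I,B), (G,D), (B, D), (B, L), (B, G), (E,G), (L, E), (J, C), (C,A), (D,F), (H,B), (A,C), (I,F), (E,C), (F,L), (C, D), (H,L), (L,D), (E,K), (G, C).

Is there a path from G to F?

Explore from G.
Distance 1: reach C, D, F, J.
Found F.

Yes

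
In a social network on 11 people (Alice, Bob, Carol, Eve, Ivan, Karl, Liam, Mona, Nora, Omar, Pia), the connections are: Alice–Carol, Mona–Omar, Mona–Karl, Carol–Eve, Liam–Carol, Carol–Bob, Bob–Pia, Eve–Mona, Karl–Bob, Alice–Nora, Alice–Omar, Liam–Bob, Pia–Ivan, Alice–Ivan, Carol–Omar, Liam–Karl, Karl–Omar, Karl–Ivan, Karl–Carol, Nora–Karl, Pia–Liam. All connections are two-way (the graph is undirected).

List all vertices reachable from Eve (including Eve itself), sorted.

Alice, Bob, Carol, Eve, Ivan, Karl, Liam, Mona, Nora, Omar, Pia

Start at Eve.
Its neighbours: Carol, Mona.
Then their neighbours: Alice, Bob, Karl, Liam, Omar.
Then next layer: Ivan, Nora, Pia.
Every vertex is now reached.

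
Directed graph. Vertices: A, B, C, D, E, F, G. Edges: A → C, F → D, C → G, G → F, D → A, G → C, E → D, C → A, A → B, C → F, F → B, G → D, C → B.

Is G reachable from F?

Yes

Explore from F.
Distance 1: reach B, D.
Distance 2: reach A.
Distance 3: reach C.
Distance 4: reach G.
Found G.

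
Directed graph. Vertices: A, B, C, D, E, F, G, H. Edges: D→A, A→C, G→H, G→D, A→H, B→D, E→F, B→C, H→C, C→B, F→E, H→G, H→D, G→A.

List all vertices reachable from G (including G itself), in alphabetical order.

Start at G.
Its neighbours: A, D, H.
Then their neighbours: C.
Then next layer: B.
Nothing further is reachable.

A, B, C, D, G, H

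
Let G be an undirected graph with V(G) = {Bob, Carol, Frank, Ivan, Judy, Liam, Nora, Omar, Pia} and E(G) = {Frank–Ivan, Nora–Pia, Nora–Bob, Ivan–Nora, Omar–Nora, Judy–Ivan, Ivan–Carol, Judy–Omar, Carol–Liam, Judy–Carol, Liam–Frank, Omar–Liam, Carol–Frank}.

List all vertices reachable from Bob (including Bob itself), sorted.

Bob, Carol, Frank, Ivan, Judy, Liam, Nora, Omar, Pia

Start at Bob.
Its neighbours: Nora.
Then their neighbours: Ivan, Omar, Pia.
Then next layer: Carol, Frank, Judy, Liam.
Every vertex is now reached.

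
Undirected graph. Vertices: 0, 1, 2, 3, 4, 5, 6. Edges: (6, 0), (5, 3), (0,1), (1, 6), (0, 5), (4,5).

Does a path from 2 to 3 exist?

No

2 has no edges, so nothing is reachable from it.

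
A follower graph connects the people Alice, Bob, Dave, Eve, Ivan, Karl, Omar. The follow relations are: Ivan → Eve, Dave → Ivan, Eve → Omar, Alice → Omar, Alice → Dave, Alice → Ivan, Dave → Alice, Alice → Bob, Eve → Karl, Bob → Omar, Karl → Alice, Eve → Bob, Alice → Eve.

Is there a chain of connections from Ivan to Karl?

Yes

Explore from Ivan.
Distance 1: reach Eve.
Distance 2: reach Bob, Karl, Omar.
Found Karl.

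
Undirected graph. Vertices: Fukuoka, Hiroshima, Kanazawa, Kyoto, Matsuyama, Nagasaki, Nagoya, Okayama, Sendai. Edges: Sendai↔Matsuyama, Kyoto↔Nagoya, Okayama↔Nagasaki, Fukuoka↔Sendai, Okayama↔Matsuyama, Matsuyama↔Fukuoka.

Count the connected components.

4

From Fukuoka: component {Fukuoka, Matsuyama, Nagasaki, Okayama, Sendai}.
From Hiroshima: component {Hiroshima}.
From Kanazawa: component {Kanazawa}.
From Kyoto: component {Kyoto, Nagoya}.
That's 4 components.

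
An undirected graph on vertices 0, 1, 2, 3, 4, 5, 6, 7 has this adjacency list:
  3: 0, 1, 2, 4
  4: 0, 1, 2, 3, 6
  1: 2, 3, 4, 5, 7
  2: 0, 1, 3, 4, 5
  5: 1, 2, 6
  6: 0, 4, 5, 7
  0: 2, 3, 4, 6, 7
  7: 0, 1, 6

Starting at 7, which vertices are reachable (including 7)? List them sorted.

0, 1, 2, 3, 4, 5, 6, 7

Start at 7.
Its neighbours: 0, 1, 6.
Then their neighbours: 2, 3, 4, 5.
Every vertex is now reached.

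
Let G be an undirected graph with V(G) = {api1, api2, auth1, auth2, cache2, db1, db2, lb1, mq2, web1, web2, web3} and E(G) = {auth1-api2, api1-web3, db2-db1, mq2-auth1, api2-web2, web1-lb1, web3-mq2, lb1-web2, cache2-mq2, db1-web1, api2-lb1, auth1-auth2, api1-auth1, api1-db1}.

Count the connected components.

From api1: component {api1, api2, auth1, auth2, cache2, db1, db2, lb1, mq2, web1, web2, web3}.
That's 1 component.

1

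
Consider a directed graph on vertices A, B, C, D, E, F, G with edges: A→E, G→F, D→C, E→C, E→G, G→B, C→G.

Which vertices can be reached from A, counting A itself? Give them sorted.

Start at A.
Its neighbours: E.
Then their neighbours: C, G.
Then next layer: B, F.
Nothing further is reachable.

A, B, C, E, F, G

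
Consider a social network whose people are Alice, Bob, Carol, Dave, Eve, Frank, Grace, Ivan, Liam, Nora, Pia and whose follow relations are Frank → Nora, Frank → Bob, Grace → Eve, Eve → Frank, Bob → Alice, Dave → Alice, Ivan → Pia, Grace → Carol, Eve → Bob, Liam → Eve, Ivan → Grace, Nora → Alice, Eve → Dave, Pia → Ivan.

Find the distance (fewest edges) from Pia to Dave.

Distance 0: Pia.
Distance 1: Ivan.
Distance 2: Grace.
Distance 3: Carol, Eve.
Distance 4: Bob, Dave, Frank — contains Dave.

4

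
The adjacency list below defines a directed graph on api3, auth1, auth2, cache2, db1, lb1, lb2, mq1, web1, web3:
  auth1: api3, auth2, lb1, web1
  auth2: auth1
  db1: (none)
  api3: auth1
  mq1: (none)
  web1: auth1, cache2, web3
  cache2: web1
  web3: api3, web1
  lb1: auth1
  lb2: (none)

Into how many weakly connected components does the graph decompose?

From api3: component {api3, auth1, auth2, cache2, lb1, web1, web3}.
From db1: component {db1}.
From lb2: component {lb2}.
From mq1: component {mq1}.
That's 4 components.

4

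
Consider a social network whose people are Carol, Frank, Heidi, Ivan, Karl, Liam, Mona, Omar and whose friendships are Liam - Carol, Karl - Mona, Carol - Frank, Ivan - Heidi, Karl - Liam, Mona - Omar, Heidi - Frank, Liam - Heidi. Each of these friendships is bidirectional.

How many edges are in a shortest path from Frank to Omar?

5

Distance 0: Frank.
Distance 1: Carol, Heidi.
Distance 2: Ivan, Liam.
Distance 3: Karl.
Distance 4: Mona.
Distance 5: Omar — contains Omar.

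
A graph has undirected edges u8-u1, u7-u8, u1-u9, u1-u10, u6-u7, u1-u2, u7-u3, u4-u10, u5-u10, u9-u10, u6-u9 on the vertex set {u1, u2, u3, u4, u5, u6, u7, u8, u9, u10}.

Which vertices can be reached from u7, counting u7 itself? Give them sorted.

u1, u2, u3, u4, u5, u6, u7, u8, u9, u10

Start at u7.
Its neighbours: u3, u6, u8.
Then their neighbours: u1, u9.
Then next layer: u2, u10.
Then next layer: u4, u5.
Every vertex is now reached.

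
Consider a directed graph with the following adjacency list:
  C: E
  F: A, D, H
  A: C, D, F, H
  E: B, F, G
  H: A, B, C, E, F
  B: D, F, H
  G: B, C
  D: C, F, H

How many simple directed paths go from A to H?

24

A→C→E→B→D→F→H
A→C→E→B→D→H
A→C→E→B→F→D→H
A→C→E→B→F→H
A→C→E→B→H
A→C→E→F→D→H
A→C→E→F→H
A→C→E→G→B→D→F→H
... and 16 more.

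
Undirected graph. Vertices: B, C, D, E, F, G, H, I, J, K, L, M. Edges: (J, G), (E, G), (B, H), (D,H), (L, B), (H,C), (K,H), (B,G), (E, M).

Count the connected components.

From B: component {B, C, D, E, G, H, J, K, L, M}.
From F: component {F}.
From I: component {I}.
That's 3 components.

3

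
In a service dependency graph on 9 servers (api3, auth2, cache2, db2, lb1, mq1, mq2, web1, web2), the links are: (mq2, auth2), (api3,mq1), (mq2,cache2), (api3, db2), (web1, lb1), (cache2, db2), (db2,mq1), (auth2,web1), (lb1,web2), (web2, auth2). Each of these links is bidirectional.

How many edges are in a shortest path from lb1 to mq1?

Distance 0: lb1.
Distance 1: web1, web2.
Distance 2: auth2.
Distance 3: mq2.
Distance 4: cache2.
Distance 5: db2.
Distance 6: api3, mq1 — contains mq1.

6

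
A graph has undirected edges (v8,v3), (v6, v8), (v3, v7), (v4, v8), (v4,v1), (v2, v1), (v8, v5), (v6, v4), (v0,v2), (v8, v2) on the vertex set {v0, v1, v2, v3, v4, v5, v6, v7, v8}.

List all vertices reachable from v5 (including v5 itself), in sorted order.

v0, v1, v2, v3, v4, v5, v6, v7, v8

Start at v5.
Its neighbours: v8.
Then their neighbours: v2, v3, v4, v6.
Then next layer: v0, v1, v7.
Every vertex is now reached.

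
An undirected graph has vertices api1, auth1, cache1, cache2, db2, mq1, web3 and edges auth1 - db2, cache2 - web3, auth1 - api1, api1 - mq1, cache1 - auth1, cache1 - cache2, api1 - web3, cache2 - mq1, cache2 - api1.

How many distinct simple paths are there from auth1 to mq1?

6

auth1–api1–cache2–mq1
auth1–api1–mq1
auth1–api1–web3–cache2–mq1
auth1–cache1–cache2–api1–mq1
auth1–cache1–cache2–mq1
auth1–cache1–cache2–web3–api1–mq1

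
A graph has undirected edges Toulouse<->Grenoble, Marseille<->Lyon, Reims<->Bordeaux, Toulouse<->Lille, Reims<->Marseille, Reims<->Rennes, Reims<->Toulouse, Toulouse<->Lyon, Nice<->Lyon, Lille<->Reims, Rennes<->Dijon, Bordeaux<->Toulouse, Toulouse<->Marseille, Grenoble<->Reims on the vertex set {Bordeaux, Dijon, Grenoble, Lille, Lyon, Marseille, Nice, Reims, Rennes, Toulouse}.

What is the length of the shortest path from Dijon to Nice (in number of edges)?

5

Distance 0: Dijon.
Distance 1: Rennes.
Distance 2: Reims.
Distance 3: Bordeaux, Grenoble, Lille, Marseille, Toulouse.
Distance 4: Lyon.
Distance 5: Nice — contains Nice.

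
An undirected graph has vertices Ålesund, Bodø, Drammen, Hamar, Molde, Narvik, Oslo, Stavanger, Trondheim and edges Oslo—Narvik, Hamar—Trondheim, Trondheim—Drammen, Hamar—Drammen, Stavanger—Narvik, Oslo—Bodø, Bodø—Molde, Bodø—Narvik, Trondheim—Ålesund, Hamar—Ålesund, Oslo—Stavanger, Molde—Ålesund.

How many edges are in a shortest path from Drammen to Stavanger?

6

Distance 0: Drammen.
Distance 1: Hamar, Trondheim.
Distance 2: Ålesund.
Distance 3: Molde.
Distance 4: Bodø.
Distance 5: Narvik, Oslo.
Distance 6: Stavanger — contains Stavanger.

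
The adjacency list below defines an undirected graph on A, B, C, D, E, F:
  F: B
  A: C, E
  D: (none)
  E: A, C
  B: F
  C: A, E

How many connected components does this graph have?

From A: component {A, C, E}.
From B: component {B, F}.
From D: component {D}.
That's 3 components.

3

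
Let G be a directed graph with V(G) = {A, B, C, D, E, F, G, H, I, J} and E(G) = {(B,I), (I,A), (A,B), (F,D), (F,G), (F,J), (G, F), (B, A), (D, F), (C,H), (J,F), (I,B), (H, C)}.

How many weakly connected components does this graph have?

4

From A: component {A, B, I}.
From C: component {C, H}.
From D: component {D, F, G, J}.
From E: component {E}.
That's 4 components.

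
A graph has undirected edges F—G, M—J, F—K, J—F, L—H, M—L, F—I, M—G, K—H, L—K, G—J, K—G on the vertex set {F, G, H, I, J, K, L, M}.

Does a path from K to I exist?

Yes

Explore from K.
Distance 1: reach F, G, H, L.
Distance 2: reach I, J, M.
Found I.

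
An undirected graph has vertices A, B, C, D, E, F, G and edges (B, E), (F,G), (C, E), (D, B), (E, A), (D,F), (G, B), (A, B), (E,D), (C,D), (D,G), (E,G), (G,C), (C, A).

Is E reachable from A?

Yes

Explore from A.
Distance 1: reach B, C, E.
Found E.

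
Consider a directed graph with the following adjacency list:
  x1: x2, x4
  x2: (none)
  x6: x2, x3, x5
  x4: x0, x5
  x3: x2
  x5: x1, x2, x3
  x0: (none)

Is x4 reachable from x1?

Explore from x1.
Distance 1: reach x2, x4.
Found x4.

Yes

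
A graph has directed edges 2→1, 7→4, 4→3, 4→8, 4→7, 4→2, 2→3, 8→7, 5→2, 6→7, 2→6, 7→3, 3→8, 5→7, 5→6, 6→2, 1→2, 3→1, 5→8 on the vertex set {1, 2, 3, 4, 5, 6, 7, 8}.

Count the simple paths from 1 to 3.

1→2→3
1→2→6→7→3
1→2→6→7→4→3

3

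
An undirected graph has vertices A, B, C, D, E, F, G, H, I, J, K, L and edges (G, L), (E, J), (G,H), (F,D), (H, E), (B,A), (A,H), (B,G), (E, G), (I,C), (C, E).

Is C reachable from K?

K has no edges, so nothing is reachable from it.

No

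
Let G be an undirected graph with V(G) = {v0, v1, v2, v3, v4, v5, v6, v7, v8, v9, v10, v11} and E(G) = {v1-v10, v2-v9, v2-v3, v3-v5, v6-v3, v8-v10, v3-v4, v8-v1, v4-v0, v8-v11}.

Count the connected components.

From v0: component {v0, v2, v3, v4, v5, v6, v9}.
From v1: component {v1, v8, v10, v11}.
From v7: component {v7}.
That's 3 components.

3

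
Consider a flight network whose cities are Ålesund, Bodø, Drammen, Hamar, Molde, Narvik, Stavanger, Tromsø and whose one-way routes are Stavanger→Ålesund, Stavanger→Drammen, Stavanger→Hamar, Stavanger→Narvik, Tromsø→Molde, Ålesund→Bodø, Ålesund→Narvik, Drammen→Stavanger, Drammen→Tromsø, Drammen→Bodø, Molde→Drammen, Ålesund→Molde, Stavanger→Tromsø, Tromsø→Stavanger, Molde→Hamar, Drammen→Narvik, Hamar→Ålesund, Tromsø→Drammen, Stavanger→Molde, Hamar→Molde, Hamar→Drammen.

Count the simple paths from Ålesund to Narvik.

7

Ålesund→Molde→Drammen→Narvik
Ålesund→Molde→Drammen→Stavanger→Narvik
Ålesund→Molde→Drammen→Tromsø→Stavanger→Narvik
Ålesund→Molde→Hamar→Drammen→Narvik
Ålesund→Molde→Hamar→Drammen→Stavanger→Narvik
Ålesund→Molde→Hamar→Drammen→Tromsø→Stavanger→Narvik
Ålesund→Narvik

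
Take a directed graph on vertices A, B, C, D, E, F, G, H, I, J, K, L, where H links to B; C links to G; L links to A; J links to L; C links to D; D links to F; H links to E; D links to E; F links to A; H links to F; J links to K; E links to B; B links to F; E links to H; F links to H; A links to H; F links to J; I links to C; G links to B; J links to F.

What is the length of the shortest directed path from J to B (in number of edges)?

3

Distance 0: J.
Distance 1: F, K, L.
Distance 2: A, H.
Distance 3: B, E — contains B.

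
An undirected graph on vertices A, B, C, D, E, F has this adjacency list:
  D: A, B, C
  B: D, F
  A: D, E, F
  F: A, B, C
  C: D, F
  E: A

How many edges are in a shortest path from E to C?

3

Distance 0: E.
Distance 1: A.
Distance 2: D, F.
Distance 3: B, C — contains C.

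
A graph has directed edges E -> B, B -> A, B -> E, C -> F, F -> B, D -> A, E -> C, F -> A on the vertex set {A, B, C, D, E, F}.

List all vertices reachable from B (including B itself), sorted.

A, B, C, E, F

Start at B.
Its neighbours: A, E.
Then their neighbours: C.
Then next layer: F.
Nothing further is reachable.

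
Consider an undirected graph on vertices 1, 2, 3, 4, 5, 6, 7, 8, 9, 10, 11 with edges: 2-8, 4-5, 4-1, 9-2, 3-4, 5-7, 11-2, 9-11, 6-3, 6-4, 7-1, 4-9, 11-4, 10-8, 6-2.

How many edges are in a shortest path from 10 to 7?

Distance 0: 10.
Distance 1: 8.
Distance 2: 2.
Distance 3: 6, 9, 11.
Distance 4: 3, 4.
Distance 5: 1, 5.
Distance 6: 7 — contains 7.

6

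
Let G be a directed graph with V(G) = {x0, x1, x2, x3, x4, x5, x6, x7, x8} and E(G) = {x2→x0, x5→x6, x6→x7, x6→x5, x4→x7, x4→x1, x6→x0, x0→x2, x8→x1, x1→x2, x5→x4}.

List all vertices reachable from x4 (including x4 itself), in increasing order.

x0, x1, x2, x4, x7

Start at x4.
Its neighbours: x1, x7.
Then their neighbours: x2.
Then next layer: x0.
Nothing further is reachable.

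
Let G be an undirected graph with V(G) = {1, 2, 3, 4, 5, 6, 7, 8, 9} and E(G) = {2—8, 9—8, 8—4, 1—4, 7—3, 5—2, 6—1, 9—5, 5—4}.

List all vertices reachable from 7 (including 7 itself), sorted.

3, 7

Start at 7.
Its neighbours: 3.
Nothing further is reachable.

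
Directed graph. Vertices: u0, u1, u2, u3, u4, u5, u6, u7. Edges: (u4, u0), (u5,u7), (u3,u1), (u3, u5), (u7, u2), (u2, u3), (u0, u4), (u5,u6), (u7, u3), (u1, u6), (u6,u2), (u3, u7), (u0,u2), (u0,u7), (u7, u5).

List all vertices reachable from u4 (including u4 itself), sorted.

Start at u4.
Its neighbours: u0.
Then their neighbours: u2, u7.
Then next layer: u3, u5.
Then next layer: u1, u6.
Every vertex is now reached.

u0, u1, u2, u3, u4, u5, u6, u7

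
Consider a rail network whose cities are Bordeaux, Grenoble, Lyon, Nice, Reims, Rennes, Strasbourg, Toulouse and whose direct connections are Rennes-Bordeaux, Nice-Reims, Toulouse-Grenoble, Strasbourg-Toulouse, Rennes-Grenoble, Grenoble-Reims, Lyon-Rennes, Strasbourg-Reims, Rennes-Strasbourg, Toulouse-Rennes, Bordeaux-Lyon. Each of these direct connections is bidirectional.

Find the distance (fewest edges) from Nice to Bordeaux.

Distance 0: Nice.
Distance 1: Reims.
Distance 2: Grenoble, Strasbourg.
Distance 3: Rennes, Toulouse.
Distance 4: Bordeaux, Lyon — contains Bordeaux.

4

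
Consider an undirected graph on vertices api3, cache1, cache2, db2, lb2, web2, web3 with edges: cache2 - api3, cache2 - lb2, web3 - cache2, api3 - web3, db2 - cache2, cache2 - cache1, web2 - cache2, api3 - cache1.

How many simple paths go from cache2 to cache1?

3

cache2–api3–cache1
cache2–cache1
cache2–web3–api3–cache1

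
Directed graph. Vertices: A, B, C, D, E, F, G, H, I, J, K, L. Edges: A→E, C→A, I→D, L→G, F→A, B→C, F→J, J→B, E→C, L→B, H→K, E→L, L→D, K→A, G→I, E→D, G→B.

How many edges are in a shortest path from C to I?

5

Distance 0: C.
Distance 1: A.
Distance 2: E.
Distance 3: D, L.
Distance 4: B, G.
Distance 5: I — contains I.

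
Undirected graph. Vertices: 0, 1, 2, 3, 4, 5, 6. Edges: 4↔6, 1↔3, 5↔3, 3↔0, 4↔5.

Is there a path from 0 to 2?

No

Explore from 0.
Distance 1: reach 3.
Distance 2: reach 1, 5.
Distance 3: reach 4.
Distance 4: reach 6.
The search is exhausted without reaching 2; it lies in a different component.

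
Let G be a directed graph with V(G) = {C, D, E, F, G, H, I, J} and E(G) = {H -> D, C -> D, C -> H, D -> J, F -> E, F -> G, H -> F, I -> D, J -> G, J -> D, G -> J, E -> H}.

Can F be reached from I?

No

Explore from I.
Distance 1: reach D.
Distance 2: reach J.
Distance 3: reach G.
The search from I is exhausted; no directed path reaches F.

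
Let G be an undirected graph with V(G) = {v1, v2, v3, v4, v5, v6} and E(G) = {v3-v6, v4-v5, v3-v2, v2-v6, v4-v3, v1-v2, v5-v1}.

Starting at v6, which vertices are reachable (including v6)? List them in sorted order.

Start at v6.
Its neighbours: v2, v3.
Then their neighbours: v1, v4.
Then next layer: v5.
Every vertex is now reached.

v1, v2, v3, v4, v5, v6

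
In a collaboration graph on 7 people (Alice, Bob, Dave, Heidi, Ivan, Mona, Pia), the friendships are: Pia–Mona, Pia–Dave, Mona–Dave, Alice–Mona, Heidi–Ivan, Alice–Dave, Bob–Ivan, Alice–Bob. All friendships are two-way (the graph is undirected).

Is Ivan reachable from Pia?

Explore from Pia.
Distance 1: reach Dave, Mona.
Distance 2: reach Alice.
Distance 3: reach Bob.
Distance 4: reach Ivan.
Found Ivan.

Yes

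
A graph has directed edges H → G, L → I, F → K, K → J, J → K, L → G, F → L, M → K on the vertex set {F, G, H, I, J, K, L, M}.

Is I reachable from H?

Explore from H.
Distance 1: reach G.
The search from H is exhausted; no directed path reaches I.

No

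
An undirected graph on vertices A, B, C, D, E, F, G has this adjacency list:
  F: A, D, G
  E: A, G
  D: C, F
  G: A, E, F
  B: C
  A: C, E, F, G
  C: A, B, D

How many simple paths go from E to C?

E–A–C
E–A–F–D–C
E–A–G–F–D–C
E–G–A–C
E–G–A–F–D–C
E–G–F–A–C
E–G–F–D–C

7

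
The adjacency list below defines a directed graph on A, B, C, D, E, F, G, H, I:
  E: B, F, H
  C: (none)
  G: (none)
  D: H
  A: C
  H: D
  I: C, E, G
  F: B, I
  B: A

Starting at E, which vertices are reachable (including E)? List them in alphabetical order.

Start at E.
Its neighbours: B, F, H.
Then their neighbours: A, D, I.
Then next layer: C, G.
Every vertex is now reached.

A, B, C, D, E, F, G, H, I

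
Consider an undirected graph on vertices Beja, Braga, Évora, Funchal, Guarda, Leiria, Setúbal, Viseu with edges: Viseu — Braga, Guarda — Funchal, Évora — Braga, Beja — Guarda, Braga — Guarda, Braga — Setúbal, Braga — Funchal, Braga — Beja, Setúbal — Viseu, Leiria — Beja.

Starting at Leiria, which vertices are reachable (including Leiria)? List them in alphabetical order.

Start at Leiria.
Its neighbours: Beja.
Then their neighbours: Braga, Guarda.
Then next layer: Évora, Funchal, Setúbal, Viseu.
Every vertex is now reached.

Beja, Braga, Évora, Funchal, Guarda, Leiria, Setúbal, Viseu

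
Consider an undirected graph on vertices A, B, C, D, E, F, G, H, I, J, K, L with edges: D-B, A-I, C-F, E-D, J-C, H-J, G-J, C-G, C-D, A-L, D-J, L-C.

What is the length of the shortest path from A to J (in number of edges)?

3

Distance 0: A.
Distance 1: I, L.
Distance 2: C.
Distance 3: D, F, G, J — contains J.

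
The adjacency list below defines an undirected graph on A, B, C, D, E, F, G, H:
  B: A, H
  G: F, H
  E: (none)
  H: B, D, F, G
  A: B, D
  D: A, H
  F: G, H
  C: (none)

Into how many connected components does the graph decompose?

From A: component {A, B, D, F, G, H}.
From C: component {C}.
From E: component {E}.
That's 3 components.

3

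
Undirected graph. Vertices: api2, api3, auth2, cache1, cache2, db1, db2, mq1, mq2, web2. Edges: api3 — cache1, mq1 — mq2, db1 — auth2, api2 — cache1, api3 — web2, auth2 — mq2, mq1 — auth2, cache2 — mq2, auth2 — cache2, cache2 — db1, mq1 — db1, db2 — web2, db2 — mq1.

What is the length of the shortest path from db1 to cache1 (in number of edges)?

Distance 0: db1.
Distance 1: auth2, cache2, mq1.
Distance 2: db2, mq2.
Distance 3: web2.
Distance 4: api3.
Distance 5: cache1 — contains cache1.

5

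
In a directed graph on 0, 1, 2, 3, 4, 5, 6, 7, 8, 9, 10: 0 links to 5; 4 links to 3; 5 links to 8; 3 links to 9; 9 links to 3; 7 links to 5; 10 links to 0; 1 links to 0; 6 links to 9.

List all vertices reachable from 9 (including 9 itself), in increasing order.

Start at 9.
Its neighbours: 3.
Nothing further is reachable.

3, 9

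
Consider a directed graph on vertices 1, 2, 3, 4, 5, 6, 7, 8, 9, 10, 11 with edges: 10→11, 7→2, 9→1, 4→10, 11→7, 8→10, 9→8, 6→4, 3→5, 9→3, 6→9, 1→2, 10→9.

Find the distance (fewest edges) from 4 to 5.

4

Distance 0: 4.
Distance 1: 10.
Distance 2: 9, 11.
Distance 3: 1, 3, 7, 8.
Distance 4: 2, 5 — contains 5.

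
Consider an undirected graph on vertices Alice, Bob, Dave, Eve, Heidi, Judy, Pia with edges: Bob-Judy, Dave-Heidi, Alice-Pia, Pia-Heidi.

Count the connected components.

From Alice: component {Alice, Dave, Heidi, Pia}.
From Bob: component {Bob, Judy}.
From Eve: component {Eve}.
That's 3 components.

3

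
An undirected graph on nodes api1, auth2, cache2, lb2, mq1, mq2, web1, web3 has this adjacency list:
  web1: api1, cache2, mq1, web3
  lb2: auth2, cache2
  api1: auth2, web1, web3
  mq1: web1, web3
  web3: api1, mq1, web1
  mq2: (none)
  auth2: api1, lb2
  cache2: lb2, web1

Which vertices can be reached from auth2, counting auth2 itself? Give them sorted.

api1, auth2, cache2, lb2, mq1, web1, web3

Start at auth2.
Its neighbours: api1, lb2.
Then their neighbours: cache2, web1, web3.
Then next layer: mq1.
Nothing further is reachable.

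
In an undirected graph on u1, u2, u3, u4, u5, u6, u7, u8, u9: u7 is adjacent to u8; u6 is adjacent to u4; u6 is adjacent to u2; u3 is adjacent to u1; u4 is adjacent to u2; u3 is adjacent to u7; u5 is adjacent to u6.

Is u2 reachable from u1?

Explore from u1.
Distance 1: reach u3.
Distance 2: reach u7.
Distance 3: reach u8.
The search is exhausted without reaching u2; it lies in a different component.

No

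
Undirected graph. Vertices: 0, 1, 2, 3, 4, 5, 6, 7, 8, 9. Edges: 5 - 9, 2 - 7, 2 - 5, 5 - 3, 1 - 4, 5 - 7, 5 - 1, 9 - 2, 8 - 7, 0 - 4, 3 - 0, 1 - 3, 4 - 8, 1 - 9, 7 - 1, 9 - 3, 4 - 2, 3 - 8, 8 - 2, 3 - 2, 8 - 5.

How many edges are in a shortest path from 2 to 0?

Distance 0: 2.
Distance 1: 3, 4, 5, 7, 8, 9.
Distance 2: 0, 1 — contains 0.

2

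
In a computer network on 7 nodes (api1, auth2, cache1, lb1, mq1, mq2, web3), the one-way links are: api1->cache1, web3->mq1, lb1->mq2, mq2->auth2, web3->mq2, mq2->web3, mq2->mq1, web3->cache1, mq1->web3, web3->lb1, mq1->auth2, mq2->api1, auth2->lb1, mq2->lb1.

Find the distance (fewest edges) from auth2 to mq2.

Distance 0: auth2.
Distance 1: lb1.
Distance 2: mq2 — contains mq2.

2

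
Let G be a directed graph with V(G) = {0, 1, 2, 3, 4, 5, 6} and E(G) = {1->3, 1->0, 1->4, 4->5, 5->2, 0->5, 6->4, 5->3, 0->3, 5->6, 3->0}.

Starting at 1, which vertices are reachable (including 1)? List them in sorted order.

0, 1, 2, 3, 4, 5, 6

Start at 1.
Its neighbours: 0, 3, 4.
Then their neighbours: 5.
Then next layer: 2, 6.
Every vertex is now reached.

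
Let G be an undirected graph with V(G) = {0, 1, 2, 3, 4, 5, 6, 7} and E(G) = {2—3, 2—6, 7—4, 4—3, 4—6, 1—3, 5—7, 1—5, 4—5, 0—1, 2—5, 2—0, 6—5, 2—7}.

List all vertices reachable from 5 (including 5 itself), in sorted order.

Start at 5.
Its neighbours: 1, 2, 4, 6, 7.
Then their neighbours: 0, 3.
Every vertex is now reached.

0, 1, 2, 3, 4, 5, 6, 7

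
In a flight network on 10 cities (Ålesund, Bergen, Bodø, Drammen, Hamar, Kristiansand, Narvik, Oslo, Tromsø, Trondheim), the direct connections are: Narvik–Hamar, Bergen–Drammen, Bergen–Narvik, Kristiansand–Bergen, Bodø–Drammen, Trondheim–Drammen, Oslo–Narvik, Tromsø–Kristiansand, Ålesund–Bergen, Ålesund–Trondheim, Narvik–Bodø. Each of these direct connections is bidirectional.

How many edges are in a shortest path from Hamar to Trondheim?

4

Distance 0: Hamar.
Distance 1: Narvik.
Distance 2: Bergen, Bodø, Oslo.
Distance 3: Ålesund, Drammen, Kristiansand.
Distance 4: Tromsø, Trondheim — contains Trondheim.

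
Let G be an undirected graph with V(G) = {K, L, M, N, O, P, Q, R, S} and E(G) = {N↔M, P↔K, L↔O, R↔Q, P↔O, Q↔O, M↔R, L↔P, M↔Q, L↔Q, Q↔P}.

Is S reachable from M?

Explore from M.
Distance 1: reach N, Q, R.
Distance 2: reach L, O, P.
Distance 3: reach K.
The search is exhausted without reaching S; it lies in a different component.

No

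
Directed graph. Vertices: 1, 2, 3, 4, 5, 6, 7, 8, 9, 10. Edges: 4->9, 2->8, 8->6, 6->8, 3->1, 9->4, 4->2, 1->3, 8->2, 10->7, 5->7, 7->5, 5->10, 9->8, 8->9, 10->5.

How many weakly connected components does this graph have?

From 1: component {1, 3}.
From 2: component {2, 4, 6, 8, 9}.
From 5: component {5, 7, 10}.
That's 3 components.

3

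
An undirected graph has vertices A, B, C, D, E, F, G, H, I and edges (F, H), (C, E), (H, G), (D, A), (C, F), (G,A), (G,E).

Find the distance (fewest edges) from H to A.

Distance 0: H.
Distance 1: F, G.
Distance 2: A, C, E — contains A.

2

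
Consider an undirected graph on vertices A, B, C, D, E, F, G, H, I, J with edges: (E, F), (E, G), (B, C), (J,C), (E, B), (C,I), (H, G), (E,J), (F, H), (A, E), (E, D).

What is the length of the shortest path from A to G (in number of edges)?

Distance 0: A.
Distance 1: E.
Distance 2: B, D, F, G, J — contains G.

2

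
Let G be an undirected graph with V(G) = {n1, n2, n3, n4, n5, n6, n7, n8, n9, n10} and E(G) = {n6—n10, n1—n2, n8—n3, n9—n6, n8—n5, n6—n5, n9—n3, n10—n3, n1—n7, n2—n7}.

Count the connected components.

From n1: component {n1, n2, n7}.
From n3: component {n3, n5, n6, n8, n9, n10}.
From n4: component {n4}.
That's 3 components.

3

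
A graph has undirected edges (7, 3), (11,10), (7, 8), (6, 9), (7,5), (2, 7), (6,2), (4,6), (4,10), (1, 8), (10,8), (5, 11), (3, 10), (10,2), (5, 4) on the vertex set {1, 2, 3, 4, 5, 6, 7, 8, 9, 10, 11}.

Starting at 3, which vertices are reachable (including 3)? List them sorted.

Start at 3.
Its neighbours: 7, 10.
Then their neighbours: 2, 4, 5, 8, 11.
Then next layer: 1, 6.
Then next layer: 9.
Every vertex is now reached.

1, 2, 3, 4, 5, 6, 7, 8, 9, 10, 11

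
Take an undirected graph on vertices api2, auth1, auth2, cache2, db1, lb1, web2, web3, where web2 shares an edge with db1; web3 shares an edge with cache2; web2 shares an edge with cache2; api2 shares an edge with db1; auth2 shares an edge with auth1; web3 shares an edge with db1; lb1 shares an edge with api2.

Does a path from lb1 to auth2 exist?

Explore from lb1.
Distance 1: reach api2.
Distance 2: reach db1.
Distance 3: reach web2, web3.
Distance 4: reach cache2.
The search is exhausted without reaching auth2; it lies in a different component.

No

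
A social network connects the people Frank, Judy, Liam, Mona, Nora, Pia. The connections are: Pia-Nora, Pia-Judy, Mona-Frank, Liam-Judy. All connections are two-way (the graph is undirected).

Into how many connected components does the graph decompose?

From Frank: component {Frank, Mona}.
From Judy: component {Judy, Liam, Nora, Pia}.
That's 2 components.

2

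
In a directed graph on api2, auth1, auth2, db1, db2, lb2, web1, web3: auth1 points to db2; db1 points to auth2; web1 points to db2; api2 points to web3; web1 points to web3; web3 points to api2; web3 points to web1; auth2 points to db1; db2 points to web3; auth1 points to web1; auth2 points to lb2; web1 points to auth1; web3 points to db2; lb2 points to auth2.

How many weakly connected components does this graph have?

2

From api2: component {api2, auth1, db2, web1, web3}.
From auth2: component {auth2, db1, lb2}.
That's 2 components.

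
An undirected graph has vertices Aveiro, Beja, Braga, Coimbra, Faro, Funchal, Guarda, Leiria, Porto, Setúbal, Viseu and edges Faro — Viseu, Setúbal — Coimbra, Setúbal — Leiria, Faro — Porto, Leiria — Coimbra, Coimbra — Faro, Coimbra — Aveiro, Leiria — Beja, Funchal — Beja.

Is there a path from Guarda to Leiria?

Guarda has no edges, so nothing is reachable from it.

No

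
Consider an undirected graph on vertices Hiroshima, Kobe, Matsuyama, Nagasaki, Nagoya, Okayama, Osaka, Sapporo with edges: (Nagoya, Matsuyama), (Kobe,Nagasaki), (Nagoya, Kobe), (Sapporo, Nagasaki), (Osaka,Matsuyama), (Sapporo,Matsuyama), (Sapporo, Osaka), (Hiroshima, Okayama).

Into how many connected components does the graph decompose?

2

From Hiroshima: component {Hiroshima, Okayama}.
From Kobe: component {Kobe, Matsuyama, Nagasaki, Nagoya, Osaka, Sapporo}.
That's 2 components.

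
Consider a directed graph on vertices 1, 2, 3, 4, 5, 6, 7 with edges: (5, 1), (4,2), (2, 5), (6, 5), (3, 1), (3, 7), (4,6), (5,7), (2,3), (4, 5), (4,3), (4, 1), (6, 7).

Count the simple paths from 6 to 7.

2

6→5→7
6→7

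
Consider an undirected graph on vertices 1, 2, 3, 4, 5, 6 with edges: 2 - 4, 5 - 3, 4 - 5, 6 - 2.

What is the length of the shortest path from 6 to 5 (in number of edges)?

Distance 0: 6.
Distance 1: 2.
Distance 2: 4.
Distance 3: 5 — contains 5.

3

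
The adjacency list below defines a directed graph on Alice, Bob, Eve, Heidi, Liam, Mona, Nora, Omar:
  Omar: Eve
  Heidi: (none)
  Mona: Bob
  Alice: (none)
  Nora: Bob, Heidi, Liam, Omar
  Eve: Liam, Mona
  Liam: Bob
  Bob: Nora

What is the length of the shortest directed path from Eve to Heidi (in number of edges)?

Distance 0: Eve.
Distance 1: Liam, Mona.
Distance 2: Bob.
Distance 3: Nora.
Distance 4: Heidi, Omar — contains Heidi.

4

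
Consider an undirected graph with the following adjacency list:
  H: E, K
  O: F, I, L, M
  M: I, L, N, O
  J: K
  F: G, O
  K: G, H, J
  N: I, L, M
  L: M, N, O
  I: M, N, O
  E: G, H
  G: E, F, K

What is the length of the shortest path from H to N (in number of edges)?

Distance 0: H.
Distance 1: E, K.
Distance 2: G, J.
Distance 3: F.
Distance 4: O.
Distance 5: I, L, M.
Distance 6: N — contains N.

6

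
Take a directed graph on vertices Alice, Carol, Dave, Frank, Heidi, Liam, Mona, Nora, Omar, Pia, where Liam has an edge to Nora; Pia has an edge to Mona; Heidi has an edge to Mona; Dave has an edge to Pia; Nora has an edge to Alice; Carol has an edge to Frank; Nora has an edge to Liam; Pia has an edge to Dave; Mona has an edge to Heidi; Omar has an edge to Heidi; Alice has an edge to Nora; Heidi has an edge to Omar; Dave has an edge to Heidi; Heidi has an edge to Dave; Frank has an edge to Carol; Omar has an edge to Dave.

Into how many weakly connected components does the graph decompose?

From Alice: component {Alice, Liam, Nora}.
From Carol: component {Carol, Frank}.
From Dave: component {Dave, Heidi, Mona, Omar, Pia}.
That's 3 components.

3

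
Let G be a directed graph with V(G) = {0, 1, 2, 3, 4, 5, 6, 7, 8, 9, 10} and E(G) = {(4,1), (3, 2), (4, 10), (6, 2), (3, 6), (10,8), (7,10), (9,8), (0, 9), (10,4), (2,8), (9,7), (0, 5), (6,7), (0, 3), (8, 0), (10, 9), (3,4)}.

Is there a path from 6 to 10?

Explore from 6.
Distance 1: reach 2, 7.
Distance 2: reach 8, 10.
Found 10.

Yes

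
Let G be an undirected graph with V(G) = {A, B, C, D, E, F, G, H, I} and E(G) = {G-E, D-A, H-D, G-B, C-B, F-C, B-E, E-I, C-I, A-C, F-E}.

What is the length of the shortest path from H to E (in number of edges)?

5

Distance 0: H.
Distance 1: D.
Distance 2: A.
Distance 3: C.
Distance 4: B, F, I.
Distance 5: E, G — contains E.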